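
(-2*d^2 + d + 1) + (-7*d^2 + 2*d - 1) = -9*d^2 + 3*d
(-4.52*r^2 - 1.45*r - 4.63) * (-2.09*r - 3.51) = 9.4468*r^3 + 18.8957*r^2 + 14.7662*r + 16.2513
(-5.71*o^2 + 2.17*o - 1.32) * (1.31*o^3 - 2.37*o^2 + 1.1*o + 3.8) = -7.4801*o^5 + 16.3754*o^4 - 13.1531*o^3 - 16.1826*o^2 + 6.794*o - 5.016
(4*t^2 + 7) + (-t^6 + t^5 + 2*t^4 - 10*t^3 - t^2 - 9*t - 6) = -t^6 + t^5 + 2*t^4 - 10*t^3 + 3*t^2 - 9*t + 1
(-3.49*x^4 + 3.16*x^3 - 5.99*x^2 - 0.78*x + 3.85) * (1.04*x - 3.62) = -3.6296*x^5 + 15.9202*x^4 - 17.6688*x^3 + 20.8726*x^2 + 6.8276*x - 13.937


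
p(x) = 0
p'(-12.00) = 0.00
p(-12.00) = 0.00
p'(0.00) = 0.00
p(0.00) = 0.00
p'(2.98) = 0.00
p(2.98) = 0.00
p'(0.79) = 0.00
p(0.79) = 0.00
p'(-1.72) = 0.00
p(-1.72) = 0.00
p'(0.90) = 0.00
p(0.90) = 0.00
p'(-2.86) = 0.00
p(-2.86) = 0.00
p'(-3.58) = 0.00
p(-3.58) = 0.00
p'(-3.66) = 0.00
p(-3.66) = 0.00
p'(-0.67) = 0.00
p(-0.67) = 0.00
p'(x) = 0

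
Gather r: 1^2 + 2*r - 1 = 2*r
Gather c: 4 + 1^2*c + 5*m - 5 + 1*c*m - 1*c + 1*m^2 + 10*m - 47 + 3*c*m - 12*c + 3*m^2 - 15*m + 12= c*(4*m - 12) + 4*m^2 - 36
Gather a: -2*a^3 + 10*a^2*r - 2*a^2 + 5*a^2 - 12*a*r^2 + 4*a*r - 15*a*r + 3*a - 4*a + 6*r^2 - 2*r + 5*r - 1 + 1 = -2*a^3 + a^2*(10*r + 3) + a*(-12*r^2 - 11*r - 1) + 6*r^2 + 3*r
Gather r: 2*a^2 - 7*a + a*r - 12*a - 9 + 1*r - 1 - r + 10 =2*a^2 + a*r - 19*a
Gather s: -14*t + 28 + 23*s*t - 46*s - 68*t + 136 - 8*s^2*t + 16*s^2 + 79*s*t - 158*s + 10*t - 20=s^2*(16 - 8*t) + s*(102*t - 204) - 72*t + 144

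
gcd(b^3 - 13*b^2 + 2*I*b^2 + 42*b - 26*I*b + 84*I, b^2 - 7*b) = b - 7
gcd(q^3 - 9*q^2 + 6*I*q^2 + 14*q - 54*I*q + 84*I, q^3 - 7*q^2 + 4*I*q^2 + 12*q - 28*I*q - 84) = q^2 + q*(-7 + 6*I) - 42*I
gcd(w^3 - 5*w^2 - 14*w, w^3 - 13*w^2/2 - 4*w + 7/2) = w - 7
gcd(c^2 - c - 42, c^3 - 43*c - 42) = c^2 - c - 42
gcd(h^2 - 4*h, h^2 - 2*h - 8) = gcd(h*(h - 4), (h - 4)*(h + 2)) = h - 4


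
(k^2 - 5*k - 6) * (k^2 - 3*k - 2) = k^4 - 8*k^3 + 7*k^2 + 28*k + 12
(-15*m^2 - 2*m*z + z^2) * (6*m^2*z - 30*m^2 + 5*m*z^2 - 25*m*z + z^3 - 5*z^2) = -90*m^4*z + 450*m^4 - 87*m^3*z^2 + 435*m^3*z - 19*m^2*z^3 + 95*m^2*z^2 + 3*m*z^4 - 15*m*z^3 + z^5 - 5*z^4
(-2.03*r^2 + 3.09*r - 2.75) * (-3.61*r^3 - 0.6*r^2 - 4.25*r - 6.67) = 7.3283*r^5 - 9.9369*r^4 + 16.701*r^3 + 2.0576*r^2 - 8.9228*r + 18.3425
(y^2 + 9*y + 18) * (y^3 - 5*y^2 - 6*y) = y^5 + 4*y^4 - 33*y^3 - 144*y^2 - 108*y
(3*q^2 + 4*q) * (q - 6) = 3*q^3 - 14*q^2 - 24*q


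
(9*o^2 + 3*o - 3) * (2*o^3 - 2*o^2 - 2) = 18*o^5 - 12*o^4 - 12*o^3 - 12*o^2 - 6*o + 6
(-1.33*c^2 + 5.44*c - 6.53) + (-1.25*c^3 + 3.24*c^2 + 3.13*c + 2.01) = -1.25*c^3 + 1.91*c^2 + 8.57*c - 4.52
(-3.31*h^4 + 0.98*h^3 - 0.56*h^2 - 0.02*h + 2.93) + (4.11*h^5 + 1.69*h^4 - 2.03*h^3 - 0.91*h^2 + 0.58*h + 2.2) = 4.11*h^5 - 1.62*h^4 - 1.05*h^3 - 1.47*h^2 + 0.56*h + 5.13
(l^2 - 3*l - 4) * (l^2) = l^4 - 3*l^3 - 4*l^2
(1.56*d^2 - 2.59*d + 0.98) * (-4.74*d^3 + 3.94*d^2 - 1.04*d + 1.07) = -7.3944*d^5 + 18.423*d^4 - 16.4722*d^3 + 8.224*d^2 - 3.7905*d + 1.0486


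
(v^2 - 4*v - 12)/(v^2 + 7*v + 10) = (v - 6)/(v + 5)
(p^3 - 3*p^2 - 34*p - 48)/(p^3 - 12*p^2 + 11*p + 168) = (p + 2)/(p - 7)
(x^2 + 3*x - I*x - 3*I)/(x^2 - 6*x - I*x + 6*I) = (x + 3)/(x - 6)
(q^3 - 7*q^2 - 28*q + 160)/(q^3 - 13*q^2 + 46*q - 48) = (q^2 + q - 20)/(q^2 - 5*q + 6)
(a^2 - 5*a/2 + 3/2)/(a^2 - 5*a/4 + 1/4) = 2*(2*a - 3)/(4*a - 1)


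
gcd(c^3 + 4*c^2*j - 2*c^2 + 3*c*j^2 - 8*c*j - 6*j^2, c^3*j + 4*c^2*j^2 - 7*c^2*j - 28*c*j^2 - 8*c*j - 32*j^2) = 1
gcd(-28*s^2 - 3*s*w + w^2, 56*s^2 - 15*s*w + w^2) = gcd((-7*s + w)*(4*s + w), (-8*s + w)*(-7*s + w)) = 7*s - w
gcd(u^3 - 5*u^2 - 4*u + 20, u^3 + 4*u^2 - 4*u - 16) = u^2 - 4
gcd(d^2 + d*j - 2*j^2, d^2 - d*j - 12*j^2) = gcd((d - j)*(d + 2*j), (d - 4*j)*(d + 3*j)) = 1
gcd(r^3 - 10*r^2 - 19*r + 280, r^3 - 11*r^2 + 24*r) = r - 8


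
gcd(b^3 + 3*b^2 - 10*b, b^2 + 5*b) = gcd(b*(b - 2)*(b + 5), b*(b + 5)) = b^2 + 5*b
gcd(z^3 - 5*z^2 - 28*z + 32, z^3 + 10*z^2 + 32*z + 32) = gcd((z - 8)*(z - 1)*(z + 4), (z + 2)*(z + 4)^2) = z + 4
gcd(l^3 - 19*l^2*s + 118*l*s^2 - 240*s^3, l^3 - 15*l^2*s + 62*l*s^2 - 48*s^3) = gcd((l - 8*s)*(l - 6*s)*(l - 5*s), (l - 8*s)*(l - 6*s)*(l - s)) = l^2 - 14*l*s + 48*s^2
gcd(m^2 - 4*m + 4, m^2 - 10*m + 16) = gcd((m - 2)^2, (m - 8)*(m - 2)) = m - 2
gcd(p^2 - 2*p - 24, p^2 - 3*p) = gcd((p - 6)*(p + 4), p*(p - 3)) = 1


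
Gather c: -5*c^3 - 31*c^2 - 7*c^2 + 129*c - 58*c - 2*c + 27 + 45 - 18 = -5*c^3 - 38*c^2 + 69*c + 54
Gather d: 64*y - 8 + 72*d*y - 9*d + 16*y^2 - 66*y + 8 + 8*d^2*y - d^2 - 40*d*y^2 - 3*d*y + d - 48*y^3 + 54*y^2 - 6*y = d^2*(8*y - 1) + d*(-40*y^2 + 69*y - 8) - 48*y^3 + 70*y^2 - 8*y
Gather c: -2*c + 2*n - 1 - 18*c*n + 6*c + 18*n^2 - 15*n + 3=c*(4 - 18*n) + 18*n^2 - 13*n + 2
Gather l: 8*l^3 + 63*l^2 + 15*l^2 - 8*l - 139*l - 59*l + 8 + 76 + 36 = 8*l^3 + 78*l^2 - 206*l + 120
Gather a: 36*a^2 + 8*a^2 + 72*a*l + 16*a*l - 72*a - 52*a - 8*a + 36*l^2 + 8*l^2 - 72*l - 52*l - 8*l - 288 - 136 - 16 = 44*a^2 + a*(88*l - 132) + 44*l^2 - 132*l - 440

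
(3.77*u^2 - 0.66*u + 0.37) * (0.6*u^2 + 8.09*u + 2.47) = 2.262*u^4 + 30.1033*u^3 + 4.1945*u^2 + 1.3631*u + 0.9139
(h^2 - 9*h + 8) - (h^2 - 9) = 17 - 9*h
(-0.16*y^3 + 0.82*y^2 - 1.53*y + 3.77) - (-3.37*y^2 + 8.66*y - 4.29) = -0.16*y^3 + 4.19*y^2 - 10.19*y + 8.06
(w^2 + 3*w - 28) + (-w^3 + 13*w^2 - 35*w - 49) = -w^3 + 14*w^2 - 32*w - 77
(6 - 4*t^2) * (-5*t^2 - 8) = 20*t^4 + 2*t^2 - 48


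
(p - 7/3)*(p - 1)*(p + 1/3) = p^3 - 3*p^2 + 11*p/9 + 7/9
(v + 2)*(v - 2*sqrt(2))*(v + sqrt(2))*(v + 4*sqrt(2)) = v^4 + 2*v^3 + 3*sqrt(2)*v^3 - 12*v^2 + 6*sqrt(2)*v^2 - 24*v - 16*sqrt(2)*v - 32*sqrt(2)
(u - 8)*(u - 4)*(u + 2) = u^3 - 10*u^2 + 8*u + 64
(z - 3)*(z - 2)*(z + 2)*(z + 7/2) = z^4 + z^3/2 - 29*z^2/2 - 2*z + 42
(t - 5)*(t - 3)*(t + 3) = t^3 - 5*t^2 - 9*t + 45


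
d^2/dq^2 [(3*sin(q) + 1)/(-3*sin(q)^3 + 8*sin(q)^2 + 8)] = (-108*sin(q)^7 + 135*sin(q)^6 + 234*sin(q)^5 - 1516*sin(q)^4 + 936*sin(q)^3 + 1504*sin(q)^2 - 1200*sin(q) - 128)/(-3*sin(q)^3 + 8*sin(q)^2 + 8)^3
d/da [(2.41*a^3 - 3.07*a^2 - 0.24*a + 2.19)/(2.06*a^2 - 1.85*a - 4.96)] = (4.9646*a^4 - 8.917*a^3 - 29.6869*a^2 + 21.4316*a + 5.2419)/(4.2436*a^4 - 7.622*a^3 - 17.0127*a^2 + 18.352*a + 24.6016)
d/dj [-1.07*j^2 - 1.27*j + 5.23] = -2.14*j - 1.27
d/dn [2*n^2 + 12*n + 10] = 4*n + 12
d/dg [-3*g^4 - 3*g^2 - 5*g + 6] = -12*g^3 - 6*g - 5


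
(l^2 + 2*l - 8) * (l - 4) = l^3 - 2*l^2 - 16*l + 32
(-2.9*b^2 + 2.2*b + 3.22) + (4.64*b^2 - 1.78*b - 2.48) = 1.74*b^2 + 0.42*b + 0.74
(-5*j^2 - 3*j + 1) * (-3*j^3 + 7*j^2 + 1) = 15*j^5 - 26*j^4 - 24*j^3 + 2*j^2 - 3*j + 1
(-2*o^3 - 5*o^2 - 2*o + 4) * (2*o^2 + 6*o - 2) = -4*o^5 - 22*o^4 - 30*o^3 + 6*o^2 + 28*o - 8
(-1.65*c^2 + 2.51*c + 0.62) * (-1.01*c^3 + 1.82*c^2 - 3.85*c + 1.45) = 1.6665*c^5 - 5.5381*c^4 + 10.2945*c^3 - 10.9276*c^2 + 1.2525*c + 0.899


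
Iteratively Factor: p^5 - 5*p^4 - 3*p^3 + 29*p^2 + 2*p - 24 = (p - 1)*(p^4 - 4*p^3 - 7*p^2 + 22*p + 24) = (p - 3)*(p - 1)*(p^3 - p^2 - 10*p - 8) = (p - 3)*(p - 1)*(p + 1)*(p^2 - 2*p - 8) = (p - 4)*(p - 3)*(p - 1)*(p + 1)*(p + 2)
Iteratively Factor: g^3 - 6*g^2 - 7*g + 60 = (g - 5)*(g^2 - g - 12) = (g - 5)*(g + 3)*(g - 4)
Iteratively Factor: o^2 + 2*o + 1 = (o + 1)*(o + 1)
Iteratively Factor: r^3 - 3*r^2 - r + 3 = (r + 1)*(r^2 - 4*r + 3) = (r - 3)*(r + 1)*(r - 1)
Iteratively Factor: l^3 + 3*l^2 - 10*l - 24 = (l - 3)*(l^2 + 6*l + 8) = (l - 3)*(l + 2)*(l + 4)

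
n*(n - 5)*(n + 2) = n^3 - 3*n^2 - 10*n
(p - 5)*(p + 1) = p^2 - 4*p - 5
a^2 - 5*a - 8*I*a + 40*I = (a - 5)*(a - 8*I)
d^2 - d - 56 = (d - 8)*(d + 7)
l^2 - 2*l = l*(l - 2)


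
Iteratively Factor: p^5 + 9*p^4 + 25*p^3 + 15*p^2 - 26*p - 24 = (p - 1)*(p^4 + 10*p^3 + 35*p^2 + 50*p + 24) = (p - 1)*(p + 2)*(p^3 + 8*p^2 + 19*p + 12) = (p - 1)*(p + 2)*(p + 4)*(p^2 + 4*p + 3) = (p - 1)*(p + 2)*(p + 3)*(p + 4)*(p + 1)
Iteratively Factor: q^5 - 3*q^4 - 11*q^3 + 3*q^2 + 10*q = (q - 1)*(q^4 - 2*q^3 - 13*q^2 - 10*q) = q*(q - 1)*(q^3 - 2*q^2 - 13*q - 10) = q*(q - 5)*(q - 1)*(q^2 + 3*q + 2) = q*(q - 5)*(q - 1)*(q + 2)*(q + 1)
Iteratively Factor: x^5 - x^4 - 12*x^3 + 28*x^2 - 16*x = (x)*(x^4 - x^3 - 12*x^2 + 28*x - 16) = x*(x + 4)*(x^3 - 5*x^2 + 8*x - 4) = x*(x - 2)*(x + 4)*(x^2 - 3*x + 2) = x*(x - 2)*(x - 1)*(x + 4)*(x - 2)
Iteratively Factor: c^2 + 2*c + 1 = (c + 1)*(c + 1)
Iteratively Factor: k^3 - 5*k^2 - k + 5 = (k - 1)*(k^2 - 4*k - 5) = (k - 5)*(k - 1)*(k + 1)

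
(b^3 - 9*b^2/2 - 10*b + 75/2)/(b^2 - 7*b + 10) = (2*b^2 + b - 15)/(2*(b - 2))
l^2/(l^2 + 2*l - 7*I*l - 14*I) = l^2/(l^2 + l*(2 - 7*I) - 14*I)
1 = 1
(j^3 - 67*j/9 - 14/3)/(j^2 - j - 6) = (j^2 + 3*j + 14/9)/(j + 2)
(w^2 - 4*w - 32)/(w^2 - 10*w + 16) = (w + 4)/(w - 2)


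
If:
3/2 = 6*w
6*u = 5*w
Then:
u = 5/24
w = 1/4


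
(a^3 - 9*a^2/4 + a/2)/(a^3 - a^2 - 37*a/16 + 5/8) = 4*a/(4*a + 5)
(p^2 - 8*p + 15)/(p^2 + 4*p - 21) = (p - 5)/(p + 7)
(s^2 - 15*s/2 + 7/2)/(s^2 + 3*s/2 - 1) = (s - 7)/(s + 2)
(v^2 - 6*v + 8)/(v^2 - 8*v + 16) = (v - 2)/(v - 4)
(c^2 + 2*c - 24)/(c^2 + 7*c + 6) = (c - 4)/(c + 1)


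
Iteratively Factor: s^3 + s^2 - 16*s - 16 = (s + 4)*(s^2 - 3*s - 4) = (s - 4)*(s + 4)*(s + 1)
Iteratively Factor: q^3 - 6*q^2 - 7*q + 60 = (q - 5)*(q^2 - q - 12) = (q - 5)*(q + 3)*(q - 4)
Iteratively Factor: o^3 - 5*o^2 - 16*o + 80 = (o - 4)*(o^2 - o - 20) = (o - 4)*(o + 4)*(o - 5)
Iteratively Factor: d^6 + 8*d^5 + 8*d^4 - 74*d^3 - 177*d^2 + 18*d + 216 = (d + 3)*(d^5 + 5*d^4 - 7*d^3 - 53*d^2 - 18*d + 72) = (d - 3)*(d + 3)*(d^4 + 8*d^3 + 17*d^2 - 2*d - 24) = (d - 3)*(d + 3)^2*(d^3 + 5*d^2 + 2*d - 8) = (d - 3)*(d + 2)*(d + 3)^2*(d^2 + 3*d - 4) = (d - 3)*(d + 2)*(d + 3)^2*(d + 4)*(d - 1)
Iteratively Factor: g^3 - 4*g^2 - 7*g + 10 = (g + 2)*(g^2 - 6*g + 5) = (g - 1)*(g + 2)*(g - 5)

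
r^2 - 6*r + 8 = (r - 4)*(r - 2)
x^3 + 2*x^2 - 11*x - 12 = (x - 3)*(x + 1)*(x + 4)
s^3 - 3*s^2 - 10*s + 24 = (s - 4)*(s - 2)*(s + 3)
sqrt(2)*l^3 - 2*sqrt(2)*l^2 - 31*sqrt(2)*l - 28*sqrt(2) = (l - 7)*(l + 4)*(sqrt(2)*l + sqrt(2))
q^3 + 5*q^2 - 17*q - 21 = (q - 3)*(q + 1)*(q + 7)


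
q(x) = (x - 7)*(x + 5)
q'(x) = 2*x - 2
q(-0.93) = -32.28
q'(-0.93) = -3.86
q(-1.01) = -31.96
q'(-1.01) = -4.02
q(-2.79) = -21.64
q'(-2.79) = -7.58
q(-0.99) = -32.04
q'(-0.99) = -3.98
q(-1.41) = -30.19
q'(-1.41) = -4.82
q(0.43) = -35.68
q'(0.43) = -1.14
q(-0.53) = -33.66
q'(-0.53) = -3.06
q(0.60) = -35.84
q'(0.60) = -0.80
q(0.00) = -35.00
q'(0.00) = -2.00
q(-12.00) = 133.00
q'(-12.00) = -26.00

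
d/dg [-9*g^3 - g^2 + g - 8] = -27*g^2 - 2*g + 1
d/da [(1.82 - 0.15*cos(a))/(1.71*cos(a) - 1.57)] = 2.8767*sin(a)/(1.71*cos(a) - 1.57)^2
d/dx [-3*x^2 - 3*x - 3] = -6*x - 3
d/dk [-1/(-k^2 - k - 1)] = (-2*k - 1)/(k^2 + k + 1)^2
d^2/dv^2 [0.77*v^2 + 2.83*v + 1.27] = 1.54000000000000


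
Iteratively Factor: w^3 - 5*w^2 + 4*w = (w)*(w^2 - 5*w + 4) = w*(w - 1)*(w - 4)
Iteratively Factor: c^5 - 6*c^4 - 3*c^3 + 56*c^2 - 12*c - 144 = (c + 2)*(c^4 - 8*c^3 + 13*c^2 + 30*c - 72) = (c + 2)^2*(c^3 - 10*c^2 + 33*c - 36) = (c - 3)*(c + 2)^2*(c^2 - 7*c + 12) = (c - 3)^2*(c + 2)^2*(c - 4)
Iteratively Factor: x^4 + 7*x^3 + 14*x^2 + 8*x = (x + 1)*(x^3 + 6*x^2 + 8*x) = x*(x + 1)*(x^2 + 6*x + 8) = x*(x + 1)*(x + 2)*(x + 4)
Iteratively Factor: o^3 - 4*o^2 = (o)*(o^2 - 4*o) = o*(o - 4)*(o)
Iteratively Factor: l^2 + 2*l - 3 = (l - 1)*(l + 3)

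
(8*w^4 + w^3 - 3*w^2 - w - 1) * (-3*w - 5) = -24*w^5 - 43*w^4 + 4*w^3 + 18*w^2 + 8*w + 5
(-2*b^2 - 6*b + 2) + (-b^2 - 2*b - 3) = -3*b^2 - 8*b - 1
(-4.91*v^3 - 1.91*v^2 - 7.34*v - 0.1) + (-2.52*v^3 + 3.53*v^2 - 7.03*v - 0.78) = -7.43*v^3 + 1.62*v^2 - 14.37*v - 0.88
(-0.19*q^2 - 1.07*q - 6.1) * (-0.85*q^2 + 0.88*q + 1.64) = 0.1615*q^4 + 0.7423*q^3 + 3.9318*q^2 - 7.1228*q - 10.004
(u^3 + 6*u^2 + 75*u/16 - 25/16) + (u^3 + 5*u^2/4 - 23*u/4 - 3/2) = 2*u^3 + 29*u^2/4 - 17*u/16 - 49/16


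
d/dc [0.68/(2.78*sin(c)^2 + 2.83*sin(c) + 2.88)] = -(3.7808*sin(c) + 1.9244)*cos(c)/(2.78*sin(c)^2 + 2.83*sin(c) + 2.88)^2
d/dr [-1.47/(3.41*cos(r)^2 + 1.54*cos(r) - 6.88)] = -(10.0254*cos(r) + 2.2638)*sin(r)/(3.41*cos(r)^2 + 1.54*cos(r) - 6.88)^2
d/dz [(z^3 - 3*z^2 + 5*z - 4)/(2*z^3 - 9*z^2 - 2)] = (-3*z^4 - 20*z^3 + 63*z^2 - 60*z - 10)/(4*z^6 - 36*z^5 + 81*z^4 - 8*z^3 + 36*z^2 + 4)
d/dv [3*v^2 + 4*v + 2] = 6*v + 4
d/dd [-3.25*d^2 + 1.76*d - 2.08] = 1.76 - 6.5*d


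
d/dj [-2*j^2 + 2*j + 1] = 2 - 4*j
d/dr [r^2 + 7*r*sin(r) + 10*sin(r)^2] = 7*r*cos(r) + 2*r + 7*sin(r) + 10*sin(2*r)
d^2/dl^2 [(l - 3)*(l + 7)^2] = 6*l + 22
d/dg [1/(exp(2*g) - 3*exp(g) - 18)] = (3 - 2*exp(g))*exp(g)/(-exp(2*g) + 3*exp(g) + 18)^2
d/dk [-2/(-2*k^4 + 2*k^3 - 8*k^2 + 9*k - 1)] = 2*(-8*k^3 + 6*k^2 - 16*k + 9)/(2*k^4 - 2*k^3 + 8*k^2 - 9*k + 1)^2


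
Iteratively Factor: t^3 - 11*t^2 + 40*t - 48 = (t - 4)*(t^2 - 7*t + 12) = (t - 4)^2*(t - 3)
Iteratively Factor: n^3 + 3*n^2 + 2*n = (n)*(n^2 + 3*n + 2) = n*(n + 2)*(n + 1)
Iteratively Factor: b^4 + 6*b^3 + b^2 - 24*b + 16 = (b - 1)*(b^3 + 7*b^2 + 8*b - 16) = (b - 1)*(b + 4)*(b^2 + 3*b - 4) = (b - 1)^2*(b + 4)*(b + 4)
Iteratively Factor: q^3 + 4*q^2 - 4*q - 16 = (q - 2)*(q^2 + 6*q + 8) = (q - 2)*(q + 2)*(q + 4)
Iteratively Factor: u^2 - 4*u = (u)*(u - 4)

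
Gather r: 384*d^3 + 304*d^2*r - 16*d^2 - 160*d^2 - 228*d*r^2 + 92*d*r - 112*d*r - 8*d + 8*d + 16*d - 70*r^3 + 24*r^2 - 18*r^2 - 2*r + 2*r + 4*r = 384*d^3 - 176*d^2 + 16*d - 70*r^3 + r^2*(6 - 228*d) + r*(304*d^2 - 20*d + 4)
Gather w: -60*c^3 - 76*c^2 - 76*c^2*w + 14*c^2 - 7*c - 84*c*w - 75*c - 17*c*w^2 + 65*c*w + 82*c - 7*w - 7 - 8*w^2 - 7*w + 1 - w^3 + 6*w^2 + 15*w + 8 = -60*c^3 - 62*c^2 - w^3 + w^2*(-17*c - 2) + w*(-76*c^2 - 19*c + 1) + 2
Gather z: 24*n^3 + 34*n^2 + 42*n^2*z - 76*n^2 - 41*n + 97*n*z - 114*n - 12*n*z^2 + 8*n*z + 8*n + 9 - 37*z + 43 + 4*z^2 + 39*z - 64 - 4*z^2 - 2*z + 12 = 24*n^3 - 42*n^2 - 12*n*z^2 - 147*n + z*(42*n^2 + 105*n)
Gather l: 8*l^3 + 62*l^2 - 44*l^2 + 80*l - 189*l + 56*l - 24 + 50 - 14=8*l^3 + 18*l^2 - 53*l + 12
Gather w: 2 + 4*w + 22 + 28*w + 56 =32*w + 80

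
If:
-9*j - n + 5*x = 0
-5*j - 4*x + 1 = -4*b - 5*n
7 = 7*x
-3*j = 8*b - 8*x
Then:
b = 167/206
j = 52/103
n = 47/103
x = 1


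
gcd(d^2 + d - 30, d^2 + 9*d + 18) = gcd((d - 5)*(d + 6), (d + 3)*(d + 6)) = d + 6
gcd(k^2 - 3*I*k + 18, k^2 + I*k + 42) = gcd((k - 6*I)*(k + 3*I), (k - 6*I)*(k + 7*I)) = k - 6*I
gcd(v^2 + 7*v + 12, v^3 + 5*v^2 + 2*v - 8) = v + 4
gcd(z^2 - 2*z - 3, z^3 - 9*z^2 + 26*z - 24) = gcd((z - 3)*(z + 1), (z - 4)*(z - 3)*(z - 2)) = z - 3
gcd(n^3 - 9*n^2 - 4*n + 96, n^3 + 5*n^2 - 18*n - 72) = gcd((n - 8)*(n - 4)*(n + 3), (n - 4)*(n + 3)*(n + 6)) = n^2 - n - 12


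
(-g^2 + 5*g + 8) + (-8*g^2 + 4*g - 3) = -9*g^2 + 9*g + 5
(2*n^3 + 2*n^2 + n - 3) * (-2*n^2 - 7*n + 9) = -4*n^5 - 18*n^4 + 2*n^3 + 17*n^2 + 30*n - 27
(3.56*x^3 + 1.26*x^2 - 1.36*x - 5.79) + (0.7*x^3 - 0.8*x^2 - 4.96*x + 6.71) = 4.26*x^3 + 0.46*x^2 - 6.32*x + 0.92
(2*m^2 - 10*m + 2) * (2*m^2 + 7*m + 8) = 4*m^4 - 6*m^3 - 50*m^2 - 66*m + 16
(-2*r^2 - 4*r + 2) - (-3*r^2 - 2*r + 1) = r^2 - 2*r + 1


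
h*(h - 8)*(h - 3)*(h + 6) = h^4 - 5*h^3 - 42*h^2 + 144*h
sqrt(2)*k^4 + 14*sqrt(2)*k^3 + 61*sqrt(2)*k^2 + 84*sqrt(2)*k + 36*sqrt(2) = (k + 1)*(k + 6)^2*(sqrt(2)*k + sqrt(2))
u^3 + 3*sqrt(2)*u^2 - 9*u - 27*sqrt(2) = (u - 3)*(u + 3)*(u + 3*sqrt(2))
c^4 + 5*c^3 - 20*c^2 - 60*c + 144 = (c - 3)*(c - 2)*(c + 4)*(c + 6)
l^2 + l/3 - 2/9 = (l - 1/3)*(l + 2/3)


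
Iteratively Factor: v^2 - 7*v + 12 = (v - 4)*(v - 3)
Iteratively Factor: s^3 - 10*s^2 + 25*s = (s - 5)*(s^2 - 5*s) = (s - 5)^2*(s)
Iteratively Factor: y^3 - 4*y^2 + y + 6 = (y - 3)*(y^2 - y - 2) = (y - 3)*(y + 1)*(y - 2)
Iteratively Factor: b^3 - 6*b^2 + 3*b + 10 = (b - 5)*(b^2 - b - 2) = (b - 5)*(b - 2)*(b + 1)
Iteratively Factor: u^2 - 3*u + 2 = (u - 1)*(u - 2)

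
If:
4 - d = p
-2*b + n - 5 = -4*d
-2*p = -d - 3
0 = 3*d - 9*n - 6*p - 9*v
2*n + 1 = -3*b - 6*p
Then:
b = -5/3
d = 5/3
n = -5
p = 7/3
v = 4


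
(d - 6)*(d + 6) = d^2 - 36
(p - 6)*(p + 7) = p^2 + p - 42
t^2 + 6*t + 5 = (t + 1)*(t + 5)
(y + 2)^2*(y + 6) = y^3 + 10*y^2 + 28*y + 24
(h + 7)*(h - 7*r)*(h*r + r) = h^3*r - 7*h^2*r^2 + 8*h^2*r - 56*h*r^2 + 7*h*r - 49*r^2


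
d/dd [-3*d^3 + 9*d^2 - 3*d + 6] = -9*d^2 + 18*d - 3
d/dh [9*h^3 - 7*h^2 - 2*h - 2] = 27*h^2 - 14*h - 2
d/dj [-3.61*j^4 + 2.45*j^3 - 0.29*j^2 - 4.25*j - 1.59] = -14.44*j^3 + 7.35*j^2 - 0.58*j - 4.25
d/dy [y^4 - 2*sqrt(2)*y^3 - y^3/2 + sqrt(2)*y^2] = y*(8*y^2 - 12*sqrt(2)*y - 3*y + 4*sqrt(2))/2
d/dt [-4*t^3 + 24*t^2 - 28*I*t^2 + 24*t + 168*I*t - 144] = -12*t^2 + t*(48 - 56*I) + 24 + 168*I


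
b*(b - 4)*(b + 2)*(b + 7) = b^4 + 5*b^3 - 22*b^2 - 56*b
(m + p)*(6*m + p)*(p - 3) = 6*m^2*p - 18*m^2 + 7*m*p^2 - 21*m*p + p^3 - 3*p^2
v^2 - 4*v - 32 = (v - 8)*(v + 4)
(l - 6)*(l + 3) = l^2 - 3*l - 18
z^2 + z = z*(z + 1)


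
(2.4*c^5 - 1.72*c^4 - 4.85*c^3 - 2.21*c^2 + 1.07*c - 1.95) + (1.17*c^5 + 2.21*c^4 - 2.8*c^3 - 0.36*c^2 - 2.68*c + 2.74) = 3.57*c^5 + 0.49*c^4 - 7.65*c^3 - 2.57*c^2 - 1.61*c + 0.79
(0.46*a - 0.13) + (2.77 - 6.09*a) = 2.64 - 5.63*a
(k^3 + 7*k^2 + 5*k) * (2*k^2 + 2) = 2*k^5 + 14*k^4 + 12*k^3 + 14*k^2 + 10*k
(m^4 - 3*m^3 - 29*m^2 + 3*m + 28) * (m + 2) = m^5 - m^4 - 35*m^3 - 55*m^2 + 34*m + 56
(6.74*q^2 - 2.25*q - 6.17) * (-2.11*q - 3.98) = -14.2214*q^3 - 22.0777*q^2 + 21.9737*q + 24.5566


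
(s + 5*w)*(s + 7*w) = s^2 + 12*s*w + 35*w^2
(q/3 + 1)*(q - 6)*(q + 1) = q^3/3 - 2*q^2/3 - 7*q - 6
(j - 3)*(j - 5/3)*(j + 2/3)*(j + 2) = j^4 - 2*j^3 - 55*j^2/9 + 64*j/9 + 20/3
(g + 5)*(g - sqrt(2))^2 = g^3 - 2*sqrt(2)*g^2 + 5*g^2 - 10*sqrt(2)*g + 2*g + 10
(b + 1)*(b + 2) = b^2 + 3*b + 2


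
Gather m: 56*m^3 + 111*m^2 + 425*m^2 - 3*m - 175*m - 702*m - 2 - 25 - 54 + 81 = 56*m^3 + 536*m^2 - 880*m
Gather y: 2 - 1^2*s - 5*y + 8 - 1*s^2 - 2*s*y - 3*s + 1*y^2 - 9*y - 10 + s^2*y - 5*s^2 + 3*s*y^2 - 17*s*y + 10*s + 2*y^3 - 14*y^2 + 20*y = -6*s^2 + 6*s + 2*y^3 + y^2*(3*s - 13) + y*(s^2 - 19*s + 6)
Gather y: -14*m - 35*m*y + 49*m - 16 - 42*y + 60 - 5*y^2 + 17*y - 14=35*m - 5*y^2 + y*(-35*m - 25) + 30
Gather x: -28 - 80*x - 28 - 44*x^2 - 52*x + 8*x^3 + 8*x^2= 8*x^3 - 36*x^2 - 132*x - 56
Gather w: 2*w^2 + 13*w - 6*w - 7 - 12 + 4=2*w^2 + 7*w - 15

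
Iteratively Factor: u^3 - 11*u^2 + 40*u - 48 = (u - 4)*(u^2 - 7*u + 12) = (u - 4)^2*(u - 3)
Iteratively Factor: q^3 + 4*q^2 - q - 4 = (q + 4)*(q^2 - 1) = (q + 1)*(q + 4)*(q - 1)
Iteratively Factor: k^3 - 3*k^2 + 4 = (k - 2)*(k^2 - k - 2) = (k - 2)*(k + 1)*(k - 2)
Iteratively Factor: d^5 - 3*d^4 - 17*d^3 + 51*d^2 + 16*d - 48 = (d - 3)*(d^4 - 17*d^2 + 16) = (d - 4)*(d - 3)*(d^3 + 4*d^2 - d - 4) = (d - 4)*(d - 3)*(d + 1)*(d^2 + 3*d - 4) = (d - 4)*(d - 3)*(d - 1)*(d + 1)*(d + 4)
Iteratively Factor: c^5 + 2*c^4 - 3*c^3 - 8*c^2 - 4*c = (c)*(c^4 + 2*c^3 - 3*c^2 - 8*c - 4) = c*(c + 1)*(c^3 + c^2 - 4*c - 4) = c*(c + 1)*(c + 2)*(c^2 - c - 2) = c*(c - 2)*(c + 1)*(c + 2)*(c + 1)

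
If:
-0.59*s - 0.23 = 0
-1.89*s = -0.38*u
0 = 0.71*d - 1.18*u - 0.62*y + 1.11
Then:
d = 0.873239436619718*y - 4.78576723498888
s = -0.39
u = -1.94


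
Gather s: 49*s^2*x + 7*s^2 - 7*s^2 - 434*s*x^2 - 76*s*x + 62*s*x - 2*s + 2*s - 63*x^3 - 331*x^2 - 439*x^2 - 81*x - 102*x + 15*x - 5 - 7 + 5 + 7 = 49*s^2*x + s*(-434*x^2 - 14*x) - 63*x^3 - 770*x^2 - 168*x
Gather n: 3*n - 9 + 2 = 3*n - 7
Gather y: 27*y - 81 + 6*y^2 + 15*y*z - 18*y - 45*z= 6*y^2 + y*(15*z + 9) - 45*z - 81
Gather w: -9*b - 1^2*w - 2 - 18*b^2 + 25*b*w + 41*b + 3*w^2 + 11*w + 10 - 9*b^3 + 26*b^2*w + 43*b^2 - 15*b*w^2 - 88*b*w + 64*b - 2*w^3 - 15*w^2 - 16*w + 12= -9*b^3 + 25*b^2 + 96*b - 2*w^3 + w^2*(-15*b - 12) + w*(26*b^2 - 63*b - 6) + 20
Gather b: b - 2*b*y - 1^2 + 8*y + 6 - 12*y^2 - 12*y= b*(1 - 2*y) - 12*y^2 - 4*y + 5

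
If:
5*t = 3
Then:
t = 3/5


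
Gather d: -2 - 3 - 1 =-6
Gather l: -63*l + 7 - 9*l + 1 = 8 - 72*l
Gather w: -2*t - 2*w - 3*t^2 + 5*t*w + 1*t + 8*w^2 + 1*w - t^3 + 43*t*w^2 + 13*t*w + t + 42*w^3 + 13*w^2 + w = -t^3 - 3*t^2 + 18*t*w + 42*w^3 + w^2*(43*t + 21)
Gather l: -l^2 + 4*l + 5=-l^2 + 4*l + 5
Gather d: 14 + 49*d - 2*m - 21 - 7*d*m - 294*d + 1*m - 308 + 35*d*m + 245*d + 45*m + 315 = 28*d*m + 44*m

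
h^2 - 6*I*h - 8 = (h - 4*I)*(h - 2*I)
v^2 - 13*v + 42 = (v - 7)*(v - 6)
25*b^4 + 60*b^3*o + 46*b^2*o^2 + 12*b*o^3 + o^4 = (b + o)^2*(5*b + o)^2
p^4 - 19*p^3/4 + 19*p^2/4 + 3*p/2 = p*(p - 3)*(p - 2)*(p + 1/4)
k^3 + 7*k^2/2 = k^2*(k + 7/2)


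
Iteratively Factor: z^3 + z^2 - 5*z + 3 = (z - 1)*(z^2 + 2*z - 3) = (z - 1)^2*(z + 3)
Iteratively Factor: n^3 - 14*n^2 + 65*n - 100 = (n - 5)*(n^2 - 9*n + 20) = (n - 5)^2*(n - 4)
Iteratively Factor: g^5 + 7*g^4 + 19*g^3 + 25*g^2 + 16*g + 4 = (g + 1)*(g^4 + 6*g^3 + 13*g^2 + 12*g + 4) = (g + 1)*(g + 2)*(g^3 + 4*g^2 + 5*g + 2) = (g + 1)^2*(g + 2)*(g^2 + 3*g + 2) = (g + 1)^3*(g + 2)*(g + 2)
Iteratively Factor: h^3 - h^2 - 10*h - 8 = (h - 4)*(h^2 + 3*h + 2) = (h - 4)*(h + 1)*(h + 2)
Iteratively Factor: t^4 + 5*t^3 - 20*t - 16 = (t - 2)*(t^3 + 7*t^2 + 14*t + 8) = (t - 2)*(t + 1)*(t^2 + 6*t + 8) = (t - 2)*(t + 1)*(t + 2)*(t + 4)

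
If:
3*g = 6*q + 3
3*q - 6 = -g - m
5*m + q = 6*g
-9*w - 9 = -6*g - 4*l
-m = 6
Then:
No Solution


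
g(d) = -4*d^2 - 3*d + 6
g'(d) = -8*d - 3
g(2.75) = -32.50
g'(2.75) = -25.00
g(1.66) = -10.00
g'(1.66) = -16.28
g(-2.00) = -4.00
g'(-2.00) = 13.00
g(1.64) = -9.68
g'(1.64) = -16.12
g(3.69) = -59.53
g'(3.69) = -32.52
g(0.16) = 5.42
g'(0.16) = -4.28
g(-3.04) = -21.85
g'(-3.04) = 21.32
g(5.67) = -139.61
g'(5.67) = -48.36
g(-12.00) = -534.00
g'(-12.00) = 93.00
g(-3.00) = -21.00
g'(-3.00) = 21.00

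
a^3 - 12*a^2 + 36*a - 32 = (a - 8)*(a - 2)^2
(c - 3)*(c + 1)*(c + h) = c^3 + c^2*h - 2*c^2 - 2*c*h - 3*c - 3*h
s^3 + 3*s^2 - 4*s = s*(s - 1)*(s + 4)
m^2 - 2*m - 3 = (m - 3)*(m + 1)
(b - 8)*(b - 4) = b^2 - 12*b + 32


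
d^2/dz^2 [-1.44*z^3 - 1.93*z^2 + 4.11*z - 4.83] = -8.64*z - 3.86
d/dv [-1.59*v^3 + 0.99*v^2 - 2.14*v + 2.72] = -4.77*v^2 + 1.98*v - 2.14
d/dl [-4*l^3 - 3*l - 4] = -12*l^2 - 3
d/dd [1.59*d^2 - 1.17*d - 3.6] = 3.18*d - 1.17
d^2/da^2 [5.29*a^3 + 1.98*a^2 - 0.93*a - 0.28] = 31.74*a + 3.96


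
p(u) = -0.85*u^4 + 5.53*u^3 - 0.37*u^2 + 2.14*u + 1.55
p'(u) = -3.4*u^3 + 16.59*u^2 - 0.74*u + 2.14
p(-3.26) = -296.95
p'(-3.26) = 298.66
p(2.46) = 55.77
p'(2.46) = 50.10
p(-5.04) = -1275.06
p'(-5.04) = 862.56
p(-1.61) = -31.64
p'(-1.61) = 60.52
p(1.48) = 17.76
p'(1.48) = 26.36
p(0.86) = 6.17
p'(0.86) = 11.61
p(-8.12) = -6696.16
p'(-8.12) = 2922.32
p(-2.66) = -153.40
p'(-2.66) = 185.48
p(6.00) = 93.95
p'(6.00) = -139.46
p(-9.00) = -9655.90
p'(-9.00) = 3831.19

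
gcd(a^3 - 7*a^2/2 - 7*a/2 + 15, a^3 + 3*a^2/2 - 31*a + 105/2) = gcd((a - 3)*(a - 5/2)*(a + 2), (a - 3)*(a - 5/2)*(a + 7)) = a^2 - 11*a/2 + 15/2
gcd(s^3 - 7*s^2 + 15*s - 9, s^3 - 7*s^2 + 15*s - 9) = s^3 - 7*s^2 + 15*s - 9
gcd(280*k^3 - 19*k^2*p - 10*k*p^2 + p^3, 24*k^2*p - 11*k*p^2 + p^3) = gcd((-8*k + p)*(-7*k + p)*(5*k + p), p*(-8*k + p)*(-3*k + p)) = -8*k + p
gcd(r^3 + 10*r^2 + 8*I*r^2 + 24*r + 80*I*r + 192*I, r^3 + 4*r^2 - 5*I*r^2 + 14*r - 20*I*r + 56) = r + 4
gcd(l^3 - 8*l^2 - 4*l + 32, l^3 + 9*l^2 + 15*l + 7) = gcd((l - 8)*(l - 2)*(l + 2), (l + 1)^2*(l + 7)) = 1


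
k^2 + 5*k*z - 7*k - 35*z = (k - 7)*(k + 5*z)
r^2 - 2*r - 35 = (r - 7)*(r + 5)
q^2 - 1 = (q - 1)*(q + 1)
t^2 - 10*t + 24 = (t - 6)*(t - 4)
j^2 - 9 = (j - 3)*(j + 3)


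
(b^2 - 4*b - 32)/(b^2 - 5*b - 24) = (b + 4)/(b + 3)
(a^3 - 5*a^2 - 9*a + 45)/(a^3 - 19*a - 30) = (a - 3)/(a + 2)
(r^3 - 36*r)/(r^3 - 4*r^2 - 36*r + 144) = r/(r - 4)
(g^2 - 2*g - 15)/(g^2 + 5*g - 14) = (g^2 - 2*g - 15)/(g^2 + 5*g - 14)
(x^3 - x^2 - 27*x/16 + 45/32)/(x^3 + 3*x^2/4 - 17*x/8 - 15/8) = (x - 3/4)/(x + 1)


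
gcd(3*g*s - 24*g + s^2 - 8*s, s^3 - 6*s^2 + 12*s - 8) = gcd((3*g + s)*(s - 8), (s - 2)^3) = 1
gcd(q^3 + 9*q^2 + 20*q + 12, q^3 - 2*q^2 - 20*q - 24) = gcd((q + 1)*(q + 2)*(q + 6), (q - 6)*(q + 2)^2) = q + 2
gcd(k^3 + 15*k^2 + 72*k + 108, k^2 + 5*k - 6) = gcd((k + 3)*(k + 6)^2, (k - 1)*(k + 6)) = k + 6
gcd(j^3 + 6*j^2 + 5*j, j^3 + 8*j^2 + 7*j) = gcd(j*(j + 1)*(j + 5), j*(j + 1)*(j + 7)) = j^2 + j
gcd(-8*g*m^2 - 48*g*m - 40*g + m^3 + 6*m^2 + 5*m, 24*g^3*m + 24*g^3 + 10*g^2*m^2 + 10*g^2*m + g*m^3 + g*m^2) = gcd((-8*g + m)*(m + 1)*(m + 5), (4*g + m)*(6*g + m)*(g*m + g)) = m + 1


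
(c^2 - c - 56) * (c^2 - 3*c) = c^4 - 4*c^3 - 53*c^2 + 168*c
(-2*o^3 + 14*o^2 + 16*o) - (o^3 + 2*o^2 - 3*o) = -3*o^3 + 12*o^2 + 19*o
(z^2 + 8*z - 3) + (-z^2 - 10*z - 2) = -2*z - 5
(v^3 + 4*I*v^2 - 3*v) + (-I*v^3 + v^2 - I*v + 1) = v^3 - I*v^3 + v^2 + 4*I*v^2 - 3*v - I*v + 1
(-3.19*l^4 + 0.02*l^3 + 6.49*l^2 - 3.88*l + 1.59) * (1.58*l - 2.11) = -5.0402*l^5 + 6.7625*l^4 + 10.212*l^3 - 19.8243*l^2 + 10.699*l - 3.3549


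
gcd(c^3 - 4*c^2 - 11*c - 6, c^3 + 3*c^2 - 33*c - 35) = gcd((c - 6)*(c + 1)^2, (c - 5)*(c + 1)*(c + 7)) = c + 1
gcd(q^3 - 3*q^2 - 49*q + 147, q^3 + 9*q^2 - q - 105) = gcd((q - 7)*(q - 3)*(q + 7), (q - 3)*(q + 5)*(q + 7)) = q^2 + 4*q - 21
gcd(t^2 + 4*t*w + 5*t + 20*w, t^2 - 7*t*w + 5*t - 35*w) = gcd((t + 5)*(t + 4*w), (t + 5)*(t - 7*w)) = t + 5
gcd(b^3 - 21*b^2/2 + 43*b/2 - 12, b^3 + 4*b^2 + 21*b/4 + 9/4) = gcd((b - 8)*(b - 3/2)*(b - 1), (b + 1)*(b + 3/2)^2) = 1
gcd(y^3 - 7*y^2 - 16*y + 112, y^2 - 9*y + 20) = y - 4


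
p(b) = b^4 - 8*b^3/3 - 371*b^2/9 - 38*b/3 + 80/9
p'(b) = 4*b^3 - 8*b^2 - 742*b/9 - 38/3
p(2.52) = -287.16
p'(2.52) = -207.22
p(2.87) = -362.20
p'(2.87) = -220.62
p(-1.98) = -91.57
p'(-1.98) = 88.16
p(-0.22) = 9.71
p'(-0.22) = 5.04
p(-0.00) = 8.89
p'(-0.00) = -12.67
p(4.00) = -616.00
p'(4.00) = -214.44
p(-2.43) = -130.61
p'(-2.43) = 83.04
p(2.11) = -206.59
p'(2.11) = -184.67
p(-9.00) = 5288.89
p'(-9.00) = -2834.67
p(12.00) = 10048.89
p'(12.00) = 4758.00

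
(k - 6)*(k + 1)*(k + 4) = k^3 - k^2 - 26*k - 24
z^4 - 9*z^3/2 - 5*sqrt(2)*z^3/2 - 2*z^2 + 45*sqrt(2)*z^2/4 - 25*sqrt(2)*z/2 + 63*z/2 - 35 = (z - 5/2)*(z - 2)*(z - 7*sqrt(2)/2)*(z + sqrt(2))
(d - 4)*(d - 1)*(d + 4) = d^3 - d^2 - 16*d + 16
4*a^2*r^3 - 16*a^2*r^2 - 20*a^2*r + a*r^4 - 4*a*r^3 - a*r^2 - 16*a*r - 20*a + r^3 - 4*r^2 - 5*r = (4*a + r)*(r - 5)*(r + 1)*(a*r + 1)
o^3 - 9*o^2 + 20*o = o*(o - 5)*(o - 4)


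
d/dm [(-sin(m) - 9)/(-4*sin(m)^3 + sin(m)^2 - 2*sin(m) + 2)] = (-8*sin(m)^3 - 107*sin(m)^2 + 18*sin(m) - 20)*cos(m)/(4*sin(m)^3 - sin(m)^2 + 2*sin(m) - 2)^2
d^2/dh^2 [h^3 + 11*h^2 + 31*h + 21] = 6*h + 22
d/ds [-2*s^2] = -4*s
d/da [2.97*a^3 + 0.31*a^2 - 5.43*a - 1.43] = 8.91*a^2 + 0.62*a - 5.43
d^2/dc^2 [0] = 0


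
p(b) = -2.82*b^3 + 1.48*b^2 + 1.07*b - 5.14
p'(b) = -8.46*b^2 + 2.96*b + 1.07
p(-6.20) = 717.20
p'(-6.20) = -342.48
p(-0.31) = -5.25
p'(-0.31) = -0.66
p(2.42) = -33.85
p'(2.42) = -41.31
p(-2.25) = 32.07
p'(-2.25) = -48.42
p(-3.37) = 115.99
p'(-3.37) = -104.98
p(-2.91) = 73.77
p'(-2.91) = -79.18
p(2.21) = -25.99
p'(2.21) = -33.71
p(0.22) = -4.86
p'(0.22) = 1.31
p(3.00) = -64.75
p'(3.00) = -66.19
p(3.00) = -64.75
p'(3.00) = -66.19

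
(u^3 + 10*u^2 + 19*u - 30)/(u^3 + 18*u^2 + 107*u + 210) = (u - 1)/(u + 7)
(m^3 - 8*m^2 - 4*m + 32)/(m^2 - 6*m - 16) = m - 2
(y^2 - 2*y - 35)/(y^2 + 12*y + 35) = (y - 7)/(y + 7)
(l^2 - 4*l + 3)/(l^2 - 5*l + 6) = (l - 1)/(l - 2)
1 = 1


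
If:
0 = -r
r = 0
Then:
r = 0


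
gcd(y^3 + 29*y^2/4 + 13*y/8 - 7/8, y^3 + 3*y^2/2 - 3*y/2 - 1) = y + 1/2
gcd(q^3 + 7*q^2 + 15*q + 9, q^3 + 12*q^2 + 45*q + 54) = q^2 + 6*q + 9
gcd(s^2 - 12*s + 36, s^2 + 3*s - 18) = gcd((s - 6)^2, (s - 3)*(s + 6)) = 1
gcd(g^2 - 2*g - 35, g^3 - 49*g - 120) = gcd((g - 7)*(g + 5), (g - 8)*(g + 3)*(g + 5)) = g + 5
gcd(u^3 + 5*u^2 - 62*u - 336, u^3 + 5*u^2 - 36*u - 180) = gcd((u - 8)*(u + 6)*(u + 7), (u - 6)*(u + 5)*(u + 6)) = u + 6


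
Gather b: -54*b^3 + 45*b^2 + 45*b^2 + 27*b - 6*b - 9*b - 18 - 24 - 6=-54*b^3 + 90*b^2 + 12*b - 48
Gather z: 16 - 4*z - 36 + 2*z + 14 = -2*z - 6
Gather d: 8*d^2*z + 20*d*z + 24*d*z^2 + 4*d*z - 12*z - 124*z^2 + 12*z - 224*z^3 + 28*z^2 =8*d^2*z + d*(24*z^2 + 24*z) - 224*z^3 - 96*z^2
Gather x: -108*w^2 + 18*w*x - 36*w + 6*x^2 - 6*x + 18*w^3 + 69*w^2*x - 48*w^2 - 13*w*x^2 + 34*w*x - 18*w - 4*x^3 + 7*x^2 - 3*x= 18*w^3 - 156*w^2 - 54*w - 4*x^3 + x^2*(13 - 13*w) + x*(69*w^2 + 52*w - 9)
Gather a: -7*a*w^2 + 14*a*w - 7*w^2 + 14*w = a*(-7*w^2 + 14*w) - 7*w^2 + 14*w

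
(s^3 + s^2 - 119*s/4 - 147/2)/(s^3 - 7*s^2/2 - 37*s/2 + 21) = (s + 7/2)/(s - 1)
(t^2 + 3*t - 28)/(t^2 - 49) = (t - 4)/(t - 7)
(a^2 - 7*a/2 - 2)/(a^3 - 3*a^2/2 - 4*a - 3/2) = (a - 4)/(a^2 - 2*a - 3)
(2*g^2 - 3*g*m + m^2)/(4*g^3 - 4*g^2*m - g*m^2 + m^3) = 1/(2*g + m)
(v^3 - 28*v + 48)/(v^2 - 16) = (v^2 + 4*v - 12)/(v + 4)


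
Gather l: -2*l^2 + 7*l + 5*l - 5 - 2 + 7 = -2*l^2 + 12*l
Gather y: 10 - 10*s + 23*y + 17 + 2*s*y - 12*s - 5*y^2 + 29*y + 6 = -22*s - 5*y^2 + y*(2*s + 52) + 33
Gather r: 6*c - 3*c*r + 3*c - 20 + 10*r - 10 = 9*c + r*(10 - 3*c) - 30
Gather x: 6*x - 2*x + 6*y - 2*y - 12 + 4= 4*x + 4*y - 8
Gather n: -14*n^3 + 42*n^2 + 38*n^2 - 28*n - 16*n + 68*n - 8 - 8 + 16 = -14*n^3 + 80*n^2 + 24*n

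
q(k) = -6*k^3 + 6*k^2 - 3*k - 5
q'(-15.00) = -4233.00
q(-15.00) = 21640.00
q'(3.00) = -129.00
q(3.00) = -122.00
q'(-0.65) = -18.40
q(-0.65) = 1.13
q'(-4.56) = -432.00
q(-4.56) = 702.35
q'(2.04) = -53.43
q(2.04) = -37.09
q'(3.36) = -165.89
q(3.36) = -174.94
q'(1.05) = -10.24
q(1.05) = -8.48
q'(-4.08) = -351.60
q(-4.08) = 514.62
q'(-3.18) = -223.18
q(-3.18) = 258.16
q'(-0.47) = -12.62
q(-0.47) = -1.64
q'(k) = -18*k^2 + 12*k - 3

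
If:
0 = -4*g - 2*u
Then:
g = -u/2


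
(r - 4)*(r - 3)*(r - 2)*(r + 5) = r^4 - 4*r^3 - 19*r^2 + 106*r - 120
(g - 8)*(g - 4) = g^2 - 12*g + 32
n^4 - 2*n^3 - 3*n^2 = n^2*(n - 3)*(n + 1)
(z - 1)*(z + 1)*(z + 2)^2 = z^4 + 4*z^3 + 3*z^2 - 4*z - 4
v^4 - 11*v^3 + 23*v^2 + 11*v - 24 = (v - 8)*(v - 3)*(v - 1)*(v + 1)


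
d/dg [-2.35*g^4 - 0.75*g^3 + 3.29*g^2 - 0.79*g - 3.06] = -9.4*g^3 - 2.25*g^2 + 6.58*g - 0.79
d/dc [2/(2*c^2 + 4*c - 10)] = 2*(-c - 1)/(c^2 + 2*c - 5)^2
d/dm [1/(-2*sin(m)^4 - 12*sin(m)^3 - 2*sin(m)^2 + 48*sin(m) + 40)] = (2*sin(m)^3 + 9*sin(m)^2 + sin(m) - 12)*cos(m)/(sin(m)^4 + 6*sin(m)^3 + sin(m)^2 - 24*sin(m) - 20)^2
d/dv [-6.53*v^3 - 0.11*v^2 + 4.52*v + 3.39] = -19.59*v^2 - 0.22*v + 4.52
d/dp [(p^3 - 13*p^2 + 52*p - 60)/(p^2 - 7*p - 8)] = (p^4 - 14*p^3 + 15*p^2 + 328*p - 836)/(p^4 - 14*p^3 + 33*p^2 + 112*p + 64)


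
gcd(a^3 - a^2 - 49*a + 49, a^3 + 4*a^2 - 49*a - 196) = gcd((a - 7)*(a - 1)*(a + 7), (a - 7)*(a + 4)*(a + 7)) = a^2 - 49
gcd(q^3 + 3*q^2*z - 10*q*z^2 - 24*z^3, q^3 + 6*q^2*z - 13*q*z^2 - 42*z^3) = -q^2 + q*z + 6*z^2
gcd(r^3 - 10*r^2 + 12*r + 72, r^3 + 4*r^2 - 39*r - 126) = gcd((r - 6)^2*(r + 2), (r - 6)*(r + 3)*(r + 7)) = r - 6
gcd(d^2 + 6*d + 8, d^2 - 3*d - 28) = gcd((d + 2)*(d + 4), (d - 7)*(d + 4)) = d + 4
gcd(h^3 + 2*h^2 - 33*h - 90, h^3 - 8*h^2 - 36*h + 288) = h - 6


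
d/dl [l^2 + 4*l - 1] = 2*l + 4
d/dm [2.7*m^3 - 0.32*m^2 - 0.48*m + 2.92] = 8.1*m^2 - 0.64*m - 0.48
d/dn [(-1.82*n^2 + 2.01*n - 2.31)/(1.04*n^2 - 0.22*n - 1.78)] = (-1.69*n^2 + 11.284*n - 4.086)/(1.0816*n^4 - 0.4576*n^3 - 3.654*n^2 + 0.7832*n + 3.1684)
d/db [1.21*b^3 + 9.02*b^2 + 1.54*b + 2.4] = 3.63*b^2 + 18.04*b + 1.54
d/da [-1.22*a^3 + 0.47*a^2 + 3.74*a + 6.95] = -3.66*a^2 + 0.94*a + 3.74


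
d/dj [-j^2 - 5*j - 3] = -2*j - 5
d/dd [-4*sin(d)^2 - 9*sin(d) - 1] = -(8*sin(d) + 9)*cos(d)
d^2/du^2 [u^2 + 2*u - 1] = 2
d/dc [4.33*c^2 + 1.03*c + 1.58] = 8.66*c + 1.03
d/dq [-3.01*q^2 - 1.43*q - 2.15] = -6.02*q - 1.43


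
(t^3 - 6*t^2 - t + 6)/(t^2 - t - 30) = (t^2 - 1)/(t + 5)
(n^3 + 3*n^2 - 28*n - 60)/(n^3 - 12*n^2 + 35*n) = (n^2 + 8*n + 12)/(n*(n - 7))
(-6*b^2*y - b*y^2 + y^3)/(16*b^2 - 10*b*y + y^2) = y*(-6*b^2 - b*y + y^2)/(16*b^2 - 10*b*y + y^2)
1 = 1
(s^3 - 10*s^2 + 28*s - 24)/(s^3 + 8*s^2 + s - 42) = (s^2 - 8*s + 12)/(s^2 + 10*s + 21)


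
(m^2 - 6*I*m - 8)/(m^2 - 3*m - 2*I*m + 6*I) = (m - 4*I)/(m - 3)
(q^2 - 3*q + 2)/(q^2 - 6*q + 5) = (q - 2)/(q - 5)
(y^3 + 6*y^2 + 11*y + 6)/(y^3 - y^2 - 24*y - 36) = (y + 1)/(y - 6)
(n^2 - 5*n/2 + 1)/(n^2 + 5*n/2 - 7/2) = (2*n^2 - 5*n + 2)/(2*n^2 + 5*n - 7)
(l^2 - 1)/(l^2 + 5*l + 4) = (l - 1)/(l + 4)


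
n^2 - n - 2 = (n - 2)*(n + 1)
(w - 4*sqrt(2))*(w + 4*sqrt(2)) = w^2 - 32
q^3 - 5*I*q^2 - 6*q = q*(q - 3*I)*(q - 2*I)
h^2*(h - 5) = h^3 - 5*h^2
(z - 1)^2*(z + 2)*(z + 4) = z^4 + 4*z^3 - 3*z^2 - 10*z + 8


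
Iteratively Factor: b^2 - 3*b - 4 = (b + 1)*(b - 4)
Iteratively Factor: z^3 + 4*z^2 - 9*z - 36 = (z + 3)*(z^2 + z - 12) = (z + 3)*(z + 4)*(z - 3)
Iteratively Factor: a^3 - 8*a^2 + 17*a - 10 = (a - 1)*(a^2 - 7*a + 10) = (a - 2)*(a - 1)*(a - 5)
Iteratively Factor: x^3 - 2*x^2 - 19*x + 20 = (x - 1)*(x^2 - x - 20) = (x - 1)*(x + 4)*(x - 5)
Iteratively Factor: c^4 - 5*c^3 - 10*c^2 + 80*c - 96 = (c - 4)*(c^3 - c^2 - 14*c + 24) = (c - 4)*(c - 3)*(c^2 + 2*c - 8) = (c - 4)*(c - 3)*(c + 4)*(c - 2)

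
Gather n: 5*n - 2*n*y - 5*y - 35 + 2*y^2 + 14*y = n*(5 - 2*y) + 2*y^2 + 9*y - 35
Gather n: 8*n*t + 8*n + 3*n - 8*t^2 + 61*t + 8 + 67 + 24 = n*(8*t + 11) - 8*t^2 + 61*t + 99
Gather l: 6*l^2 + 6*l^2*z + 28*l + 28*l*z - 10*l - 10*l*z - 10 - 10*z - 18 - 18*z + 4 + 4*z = l^2*(6*z + 6) + l*(18*z + 18) - 24*z - 24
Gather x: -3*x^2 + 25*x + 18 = -3*x^2 + 25*x + 18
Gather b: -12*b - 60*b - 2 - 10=-72*b - 12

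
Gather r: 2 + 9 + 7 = 18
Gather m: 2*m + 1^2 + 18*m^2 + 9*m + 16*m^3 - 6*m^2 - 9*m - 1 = 16*m^3 + 12*m^2 + 2*m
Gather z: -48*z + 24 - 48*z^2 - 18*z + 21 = -48*z^2 - 66*z + 45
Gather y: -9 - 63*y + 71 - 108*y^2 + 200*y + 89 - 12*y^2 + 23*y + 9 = -120*y^2 + 160*y + 160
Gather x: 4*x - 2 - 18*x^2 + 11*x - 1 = -18*x^2 + 15*x - 3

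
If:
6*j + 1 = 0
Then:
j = -1/6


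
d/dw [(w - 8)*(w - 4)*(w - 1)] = 3*w^2 - 26*w + 44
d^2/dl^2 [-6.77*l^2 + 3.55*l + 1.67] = -13.5400000000000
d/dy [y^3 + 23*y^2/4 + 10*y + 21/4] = 3*y^2 + 23*y/2 + 10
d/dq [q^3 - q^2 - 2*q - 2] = 3*q^2 - 2*q - 2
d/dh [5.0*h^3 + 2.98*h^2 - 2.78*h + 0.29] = 15.0*h^2 + 5.96*h - 2.78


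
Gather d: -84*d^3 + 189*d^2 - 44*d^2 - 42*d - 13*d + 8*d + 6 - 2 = -84*d^3 + 145*d^2 - 47*d + 4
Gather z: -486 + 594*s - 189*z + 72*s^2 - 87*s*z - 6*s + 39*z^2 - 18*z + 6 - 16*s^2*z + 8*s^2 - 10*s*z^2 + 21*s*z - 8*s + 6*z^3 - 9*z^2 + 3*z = 80*s^2 + 580*s + 6*z^3 + z^2*(30 - 10*s) + z*(-16*s^2 - 66*s - 204) - 480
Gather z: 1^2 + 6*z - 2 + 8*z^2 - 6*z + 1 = 8*z^2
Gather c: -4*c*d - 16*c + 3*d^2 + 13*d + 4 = c*(-4*d - 16) + 3*d^2 + 13*d + 4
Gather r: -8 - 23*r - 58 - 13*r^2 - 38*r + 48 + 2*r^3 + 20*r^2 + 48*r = 2*r^3 + 7*r^2 - 13*r - 18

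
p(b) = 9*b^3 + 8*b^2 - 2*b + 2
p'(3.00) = 289.00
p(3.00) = 311.00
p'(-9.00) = 2041.00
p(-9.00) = -5893.00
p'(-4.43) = 456.99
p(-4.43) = -614.59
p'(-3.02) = 195.93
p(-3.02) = -166.89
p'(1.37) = 70.60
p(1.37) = 37.42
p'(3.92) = 475.61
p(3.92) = 659.22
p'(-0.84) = 3.61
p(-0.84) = 3.99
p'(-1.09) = 12.64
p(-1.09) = 2.03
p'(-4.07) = 380.13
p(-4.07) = -464.11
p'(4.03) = 500.98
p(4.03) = 712.92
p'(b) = 27*b^2 + 16*b - 2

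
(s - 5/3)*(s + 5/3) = s^2 - 25/9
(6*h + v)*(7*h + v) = 42*h^2 + 13*h*v + v^2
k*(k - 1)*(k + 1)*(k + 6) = k^4 + 6*k^3 - k^2 - 6*k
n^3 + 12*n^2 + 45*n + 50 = (n + 2)*(n + 5)^2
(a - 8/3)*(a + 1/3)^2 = a^3 - 2*a^2 - 5*a/3 - 8/27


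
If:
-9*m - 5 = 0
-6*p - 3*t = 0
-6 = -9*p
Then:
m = -5/9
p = 2/3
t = -4/3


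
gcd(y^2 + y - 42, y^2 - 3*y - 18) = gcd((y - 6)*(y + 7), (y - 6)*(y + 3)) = y - 6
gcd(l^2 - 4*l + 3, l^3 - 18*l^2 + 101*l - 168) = l - 3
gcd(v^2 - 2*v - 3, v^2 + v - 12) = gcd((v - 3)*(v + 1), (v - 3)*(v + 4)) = v - 3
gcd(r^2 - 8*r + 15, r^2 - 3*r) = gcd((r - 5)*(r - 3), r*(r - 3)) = r - 3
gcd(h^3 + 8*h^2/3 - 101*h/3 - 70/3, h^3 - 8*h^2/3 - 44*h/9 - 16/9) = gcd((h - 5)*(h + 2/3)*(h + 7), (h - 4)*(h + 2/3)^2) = h + 2/3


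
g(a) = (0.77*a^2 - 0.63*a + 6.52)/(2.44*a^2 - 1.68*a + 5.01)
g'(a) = (1.68 - 4.88*a)*(0.77*a^2 - 0.63*a + 6.52)/(2.44*a^2 - 1.68*a + 5.01)^2 + (1.54*a - 0.63)/(2.44*a^2 - 1.68*a + 5.01) = (0.243600000000001*a^2 - 24.1022*a + 7.7973)/(5.9536*a^4 - 8.1984*a^3 + 27.2712*a^2 - 16.8336*a + 25.1001)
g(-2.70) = 0.51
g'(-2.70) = 0.10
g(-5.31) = 0.38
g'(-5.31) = 0.02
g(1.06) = 1.13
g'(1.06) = -0.49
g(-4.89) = 0.39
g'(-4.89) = 0.03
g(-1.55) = 0.69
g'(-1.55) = 0.25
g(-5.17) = 0.38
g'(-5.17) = 0.02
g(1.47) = 0.93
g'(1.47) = -0.44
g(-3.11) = 0.47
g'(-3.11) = 0.07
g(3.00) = 0.53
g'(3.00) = -0.13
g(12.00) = 0.33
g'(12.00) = -0.00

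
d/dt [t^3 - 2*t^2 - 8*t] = 3*t^2 - 4*t - 8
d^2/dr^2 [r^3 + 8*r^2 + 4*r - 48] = 6*r + 16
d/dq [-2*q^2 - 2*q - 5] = -4*q - 2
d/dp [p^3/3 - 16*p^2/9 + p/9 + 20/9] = p^2 - 32*p/9 + 1/9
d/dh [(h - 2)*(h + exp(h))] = h + (h - 2)*(exp(h) + 1) + exp(h)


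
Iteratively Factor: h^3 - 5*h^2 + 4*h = (h - 4)*(h^2 - h) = (h - 4)*(h - 1)*(h)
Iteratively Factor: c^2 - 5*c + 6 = (c - 2)*(c - 3)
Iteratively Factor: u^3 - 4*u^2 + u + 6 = (u - 3)*(u^2 - u - 2) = (u - 3)*(u + 1)*(u - 2)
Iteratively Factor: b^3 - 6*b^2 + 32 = (b + 2)*(b^2 - 8*b + 16) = (b - 4)*(b + 2)*(b - 4)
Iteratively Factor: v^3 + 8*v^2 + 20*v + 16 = (v + 4)*(v^2 + 4*v + 4) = (v + 2)*(v + 4)*(v + 2)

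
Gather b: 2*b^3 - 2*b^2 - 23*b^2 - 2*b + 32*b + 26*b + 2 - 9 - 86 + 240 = 2*b^3 - 25*b^2 + 56*b + 147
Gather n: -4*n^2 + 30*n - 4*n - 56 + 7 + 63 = -4*n^2 + 26*n + 14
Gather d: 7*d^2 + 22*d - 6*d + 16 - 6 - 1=7*d^2 + 16*d + 9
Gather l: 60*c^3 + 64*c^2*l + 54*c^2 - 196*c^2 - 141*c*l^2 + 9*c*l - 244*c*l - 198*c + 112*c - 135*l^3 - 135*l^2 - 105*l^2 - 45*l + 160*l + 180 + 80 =60*c^3 - 142*c^2 - 86*c - 135*l^3 + l^2*(-141*c - 240) + l*(64*c^2 - 235*c + 115) + 260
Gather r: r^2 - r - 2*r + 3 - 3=r^2 - 3*r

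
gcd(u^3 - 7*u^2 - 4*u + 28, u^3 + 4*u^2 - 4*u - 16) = u^2 - 4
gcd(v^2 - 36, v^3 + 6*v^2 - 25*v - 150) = v + 6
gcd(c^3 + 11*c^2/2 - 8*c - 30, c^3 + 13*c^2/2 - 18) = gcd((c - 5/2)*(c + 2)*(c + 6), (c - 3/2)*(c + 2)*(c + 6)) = c^2 + 8*c + 12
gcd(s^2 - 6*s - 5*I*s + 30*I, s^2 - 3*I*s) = 1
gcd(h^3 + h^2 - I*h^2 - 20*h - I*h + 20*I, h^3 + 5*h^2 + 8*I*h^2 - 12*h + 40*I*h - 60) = h + 5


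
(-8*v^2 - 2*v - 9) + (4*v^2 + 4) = -4*v^2 - 2*v - 5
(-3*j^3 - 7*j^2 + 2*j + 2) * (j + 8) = -3*j^4 - 31*j^3 - 54*j^2 + 18*j + 16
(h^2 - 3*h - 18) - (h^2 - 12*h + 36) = 9*h - 54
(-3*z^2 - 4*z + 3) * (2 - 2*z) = 6*z^3 + 2*z^2 - 14*z + 6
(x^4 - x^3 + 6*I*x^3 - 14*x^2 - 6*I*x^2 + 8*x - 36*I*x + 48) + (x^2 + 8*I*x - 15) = x^4 - x^3 + 6*I*x^3 - 13*x^2 - 6*I*x^2 + 8*x - 28*I*x + 33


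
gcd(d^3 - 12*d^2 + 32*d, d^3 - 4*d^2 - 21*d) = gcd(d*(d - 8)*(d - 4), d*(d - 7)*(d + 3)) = d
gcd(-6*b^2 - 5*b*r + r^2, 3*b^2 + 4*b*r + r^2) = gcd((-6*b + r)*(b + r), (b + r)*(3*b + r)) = b + r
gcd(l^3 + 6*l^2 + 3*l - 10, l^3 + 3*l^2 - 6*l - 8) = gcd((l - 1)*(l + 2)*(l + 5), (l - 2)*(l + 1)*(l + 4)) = 1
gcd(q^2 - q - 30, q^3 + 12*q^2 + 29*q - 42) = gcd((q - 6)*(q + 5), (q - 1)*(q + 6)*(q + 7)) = 1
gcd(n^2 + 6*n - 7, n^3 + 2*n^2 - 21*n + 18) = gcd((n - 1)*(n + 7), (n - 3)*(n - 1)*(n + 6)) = n - 1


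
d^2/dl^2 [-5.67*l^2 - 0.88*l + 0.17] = -11.3400000000000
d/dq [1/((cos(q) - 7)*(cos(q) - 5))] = 2*(cos(q) - 6)*sin(q)/((cos(q) - 7)^2*(cos(q) - 5)^2)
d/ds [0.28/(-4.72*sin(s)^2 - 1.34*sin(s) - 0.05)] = (2.6432*sin(s) + 0.3752)*cos(s)/(4.72*sin(s)^2 + 1.34*sin(s) + 0.05)^2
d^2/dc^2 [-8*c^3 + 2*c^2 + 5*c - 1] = 4 - 48*c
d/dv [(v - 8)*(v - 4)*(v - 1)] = 3*v^2 - 26*v + 44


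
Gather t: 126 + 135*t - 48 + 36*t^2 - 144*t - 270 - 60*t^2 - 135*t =-24*t^2 - 144*t - 192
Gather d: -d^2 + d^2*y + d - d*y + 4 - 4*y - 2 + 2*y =d^2*(y - 1) + d*(1 - y) - 2*y + 2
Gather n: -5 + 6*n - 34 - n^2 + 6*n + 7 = -n^2 + 12*n - 32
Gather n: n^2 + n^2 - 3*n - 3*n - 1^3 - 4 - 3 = 2*n^2 - 6*n - 8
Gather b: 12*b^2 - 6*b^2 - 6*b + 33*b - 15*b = 6*b^2 + 12*b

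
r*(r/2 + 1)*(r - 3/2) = r^3/2 + r^2/4 - 3*r/2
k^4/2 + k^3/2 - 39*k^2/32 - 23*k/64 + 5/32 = (k/2 + 1/4)*(k - 5/4)*(k - 1/4)*(k + 2)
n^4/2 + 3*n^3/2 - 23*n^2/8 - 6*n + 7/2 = (n/2 + 1)*(n - 2)*(n - 1/2)*(n + 7/2)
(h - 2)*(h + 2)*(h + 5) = h^3 + 5*h^2 - 4*h - 20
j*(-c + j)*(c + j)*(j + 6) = -c^2*j^2 - 6*c^2*j + j^4 + 6*j^3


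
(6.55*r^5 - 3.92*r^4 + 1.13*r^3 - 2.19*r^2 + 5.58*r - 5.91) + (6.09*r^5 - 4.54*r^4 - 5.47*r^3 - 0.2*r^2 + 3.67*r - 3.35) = 12.64*r^5 - 8.46*r^4 - 4.34*r^3 - 2.39*r^2 + 9.25*r - 9.26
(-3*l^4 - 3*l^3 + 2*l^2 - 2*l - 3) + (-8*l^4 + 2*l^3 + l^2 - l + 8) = -11*l^4 - l^3 + 3*l^2 - 3*l + 5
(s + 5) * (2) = 2*s + 10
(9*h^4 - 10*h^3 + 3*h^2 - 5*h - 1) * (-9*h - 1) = -81*h^5 + 81*h^4 - 17*h^3 + 42*h^2 + 14*h + 1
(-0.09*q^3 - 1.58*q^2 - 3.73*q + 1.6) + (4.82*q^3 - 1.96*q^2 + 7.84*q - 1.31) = 4.73*q^3 - 3.54*q^2 + 4.11*q + 0.29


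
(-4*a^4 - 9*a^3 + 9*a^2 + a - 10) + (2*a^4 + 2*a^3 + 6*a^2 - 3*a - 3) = -2*a^4 - 7*a^3 + 15*a^2 - 2*a - 13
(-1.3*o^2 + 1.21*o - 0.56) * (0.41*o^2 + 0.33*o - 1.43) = -0.533*o^4 + 0.0670999999999999*o^3 + 2.0287*o^2 - 1.9151*o + 0.8008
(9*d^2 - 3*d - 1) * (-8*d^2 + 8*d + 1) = -72*d^4 + 96*d^3 - 7*d^2 - 11*d - 1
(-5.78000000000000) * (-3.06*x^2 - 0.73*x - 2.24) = 17.6868*x^2 + 4.2194*x + 12.9472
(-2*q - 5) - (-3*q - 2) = q - 3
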